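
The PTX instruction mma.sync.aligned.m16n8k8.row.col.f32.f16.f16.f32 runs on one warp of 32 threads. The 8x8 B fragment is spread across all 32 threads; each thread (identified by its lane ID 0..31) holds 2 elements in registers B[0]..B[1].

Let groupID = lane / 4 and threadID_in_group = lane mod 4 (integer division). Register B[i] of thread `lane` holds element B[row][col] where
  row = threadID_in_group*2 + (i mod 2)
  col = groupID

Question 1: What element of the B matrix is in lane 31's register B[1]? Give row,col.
7,7

31: g=7,t=3
[1] (3*2+1,7) = (7,7)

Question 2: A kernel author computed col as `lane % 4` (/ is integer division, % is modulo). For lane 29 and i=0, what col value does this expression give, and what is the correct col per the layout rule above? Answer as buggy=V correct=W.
buggy=1 correct=7

`lane % 4`[29,0]->1
29: gid=7,tid=1
[0] (1*2+0,7) = (2,7)
col: 1 vs 7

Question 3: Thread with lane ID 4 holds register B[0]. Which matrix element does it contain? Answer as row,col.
0,1

lane 4: gr=1 (4/4), th=0 (4%4)
i=0: r=0*2+0=0, c=gr=1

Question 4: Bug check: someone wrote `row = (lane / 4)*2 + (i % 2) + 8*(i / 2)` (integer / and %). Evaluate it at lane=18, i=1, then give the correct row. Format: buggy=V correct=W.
`(lane / 4)*2 + (i % 2) + 8*(i / 2)`[18,1]→9
18: G=4,T=2
[1] (2*2+1,4) = (5,4)
row: 9 vs 5

buggy=9 correct=5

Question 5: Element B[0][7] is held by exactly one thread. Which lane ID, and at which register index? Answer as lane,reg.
28,0

c:7=>grp=7  r:0=>tig=0,lo=0
L=7*4+0=28  i=0=0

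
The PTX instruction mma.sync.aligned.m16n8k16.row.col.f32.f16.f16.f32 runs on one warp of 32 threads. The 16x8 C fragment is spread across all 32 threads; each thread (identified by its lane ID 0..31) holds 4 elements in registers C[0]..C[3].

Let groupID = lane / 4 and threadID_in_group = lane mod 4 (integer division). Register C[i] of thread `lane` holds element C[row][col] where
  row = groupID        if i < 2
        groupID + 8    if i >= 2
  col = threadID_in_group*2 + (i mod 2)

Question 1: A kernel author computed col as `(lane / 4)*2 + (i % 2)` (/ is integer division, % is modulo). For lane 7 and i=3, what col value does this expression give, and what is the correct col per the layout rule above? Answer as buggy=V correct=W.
`(lane / 4)*2 + (i % 2)`[7,3]→3
lane 7→7/4=1, 7 mod 4=3
i=3  r:1+8→9  c:2·3+1→7
col: 3 vs 7

buggy=3 correct=7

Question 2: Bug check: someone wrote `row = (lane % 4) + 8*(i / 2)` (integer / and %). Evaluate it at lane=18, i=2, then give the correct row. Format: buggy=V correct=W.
buggy=10 correct=12

`(lane % 4) + 8*(i / 2)`[18,2]→10
lane 18→18/4=4, 18 mod 4=2
i=2  r:4+8→12  c:2·2+0→4
row: 10 vs 12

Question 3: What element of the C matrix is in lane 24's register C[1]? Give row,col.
6,1

lane 24->24/4=6, 24 mod 4=0
i=1  r:6+0->6  c:2·0+1->1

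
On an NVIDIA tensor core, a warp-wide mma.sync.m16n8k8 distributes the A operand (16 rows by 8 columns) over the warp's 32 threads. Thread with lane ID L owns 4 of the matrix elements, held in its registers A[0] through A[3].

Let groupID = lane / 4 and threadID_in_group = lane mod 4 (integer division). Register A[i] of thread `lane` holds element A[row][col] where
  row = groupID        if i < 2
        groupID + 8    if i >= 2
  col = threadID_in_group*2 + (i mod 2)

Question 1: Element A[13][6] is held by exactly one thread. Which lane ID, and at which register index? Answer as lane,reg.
23,2

r=13→G=5,rhi=1  c=6→T=3,p=0
L=5*4+3=23  i=1*2+0=2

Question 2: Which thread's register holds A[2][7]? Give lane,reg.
11,1

r=2⇒gr=2,Rb=0  c=7⇒th=3,odd=1
L=2*4+3=11  i=0*2+1=1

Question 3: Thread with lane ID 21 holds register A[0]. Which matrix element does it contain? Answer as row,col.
5,2

lane 21: gid=5 (21/4), tid=1 (21%4)
i=0: r=5+0=5, c=1*2+0=2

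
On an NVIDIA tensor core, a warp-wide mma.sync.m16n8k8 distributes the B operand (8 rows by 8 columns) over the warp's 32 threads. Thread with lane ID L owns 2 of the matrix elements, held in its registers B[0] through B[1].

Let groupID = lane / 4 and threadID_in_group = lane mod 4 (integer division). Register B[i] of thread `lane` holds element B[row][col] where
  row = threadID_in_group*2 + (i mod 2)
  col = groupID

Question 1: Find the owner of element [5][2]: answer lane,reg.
c: 2->gid=2  r: 5->tid=2,i&1=1
L=2*4+2=10  i=1=1

10,1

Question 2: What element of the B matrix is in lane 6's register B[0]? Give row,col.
4,1

lane 6: grp=1 (6/4), tig=2 (6%4)
i=0: r=2*2+0=4, c=grp=1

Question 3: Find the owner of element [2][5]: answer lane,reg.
c:5=>grp=5  r:2=>tig=1,lo=0
L=5*4+1=21  i=0=0

21,0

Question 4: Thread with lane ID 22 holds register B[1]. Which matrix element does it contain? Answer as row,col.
lane 22: gr=5 (22/4), th=2 (22%4)
i=1: r=2*2+1=5, c=gr=5

5,5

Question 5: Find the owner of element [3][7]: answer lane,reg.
29,1

c=7→G=7  r=3→T=1,p=1
L=7*4+1=29  i=1=1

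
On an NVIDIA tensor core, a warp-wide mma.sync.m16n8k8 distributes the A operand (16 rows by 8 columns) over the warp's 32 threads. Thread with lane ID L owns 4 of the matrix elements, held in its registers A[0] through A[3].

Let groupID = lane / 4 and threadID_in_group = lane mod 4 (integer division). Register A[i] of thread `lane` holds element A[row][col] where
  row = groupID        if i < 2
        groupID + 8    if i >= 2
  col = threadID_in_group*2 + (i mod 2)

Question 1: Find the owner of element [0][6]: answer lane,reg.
r=0->g=0,rb=0  c=6->t=3,b0=0
L=0*4+3=3  i=0*2+0=0

3,0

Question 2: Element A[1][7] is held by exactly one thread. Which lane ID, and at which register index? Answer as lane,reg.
r=1⇒gr=1,Rb=0  c=7⇒th=3,odd=1
L=1*4+3=7  i=0*2+1=1

7,1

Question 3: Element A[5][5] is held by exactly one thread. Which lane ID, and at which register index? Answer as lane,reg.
22,1

r=5->g=5,rb=0  c=5->t=2,b0=1
L=5*4+2=22  i=0*2+1=1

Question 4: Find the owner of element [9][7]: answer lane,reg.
7,3

r: 9->gid=1,r8=1  c: 7->tid=3,i&1=1
L=1*4+3=7  i=1*2+1=3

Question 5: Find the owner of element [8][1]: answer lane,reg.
r=8->g=0,rb=1  c=1->t=0,b0=1
L=0*4+0=0  i=1*2+1=3

0,3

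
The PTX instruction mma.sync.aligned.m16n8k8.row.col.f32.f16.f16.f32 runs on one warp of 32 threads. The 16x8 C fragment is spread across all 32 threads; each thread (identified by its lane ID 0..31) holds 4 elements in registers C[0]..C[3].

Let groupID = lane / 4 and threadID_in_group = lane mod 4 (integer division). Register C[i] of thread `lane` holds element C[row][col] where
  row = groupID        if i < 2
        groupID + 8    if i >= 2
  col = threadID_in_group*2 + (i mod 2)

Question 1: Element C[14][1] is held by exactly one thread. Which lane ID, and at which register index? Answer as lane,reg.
24,3

r:14=>grp=6,rB=1  c:1=>tig=0,lo=1
L=6*4+0=24  i=1*2+1=3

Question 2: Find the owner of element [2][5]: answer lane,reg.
r=2->g=2,rb=0  c=5->t=2,b0=1
L=2*4+2=10  i=0*2+1=1

10,1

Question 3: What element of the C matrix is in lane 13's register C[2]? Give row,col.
L=13→G=13>>2=3, T=13&3=1
[2]→row 3+8=11  col 1·2+0=2

11,2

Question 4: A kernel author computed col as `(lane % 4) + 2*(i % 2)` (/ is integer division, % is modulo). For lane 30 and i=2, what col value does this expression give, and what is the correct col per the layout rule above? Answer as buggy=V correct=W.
buggy=2 correct=4

`(lane % 4) + 2*(i % 2)`[30,2]->2
30: gid=7,tid=2
[2] (7+8,2*2+0) = (15,4)
col: 2 vs 4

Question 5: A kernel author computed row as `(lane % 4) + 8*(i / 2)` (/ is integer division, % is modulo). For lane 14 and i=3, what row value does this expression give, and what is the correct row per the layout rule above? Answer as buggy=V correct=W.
buggy=10 correct=11

`(lane % 4) + 8*(i / 2)`[14,3]→10
lane 14: G=3 (14/4), T=2 (14%4)
i=3: r=3+8=11, c=2*2+1=5
row: 10 vs 11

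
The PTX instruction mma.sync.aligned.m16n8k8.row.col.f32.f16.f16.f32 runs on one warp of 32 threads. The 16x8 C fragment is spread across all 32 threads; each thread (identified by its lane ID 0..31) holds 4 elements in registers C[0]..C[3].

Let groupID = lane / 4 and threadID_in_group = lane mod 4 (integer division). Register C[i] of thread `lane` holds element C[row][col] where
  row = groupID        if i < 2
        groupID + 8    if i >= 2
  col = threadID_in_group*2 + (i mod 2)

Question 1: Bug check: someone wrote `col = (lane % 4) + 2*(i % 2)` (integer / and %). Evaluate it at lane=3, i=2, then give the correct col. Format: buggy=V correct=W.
`(lane % 4) + 2*(i % 2)`[3,2]=>3
3: grp=0,tig=3
[2] (0+8,3*2+0) = (8,6)
col: 3 vs 6

buggy=3 correct=6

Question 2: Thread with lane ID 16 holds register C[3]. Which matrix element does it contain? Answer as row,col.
12,1

L=16=>grp=16>>2=4, tig=16&3=0
[3]=>row 4+8=12  col 0·2+1=1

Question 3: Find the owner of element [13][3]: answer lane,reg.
21,3

r:13=>grp=5,rB=1  c:3=>tig=1,lo=1
L=5*4+1=21  i=1*2+1=3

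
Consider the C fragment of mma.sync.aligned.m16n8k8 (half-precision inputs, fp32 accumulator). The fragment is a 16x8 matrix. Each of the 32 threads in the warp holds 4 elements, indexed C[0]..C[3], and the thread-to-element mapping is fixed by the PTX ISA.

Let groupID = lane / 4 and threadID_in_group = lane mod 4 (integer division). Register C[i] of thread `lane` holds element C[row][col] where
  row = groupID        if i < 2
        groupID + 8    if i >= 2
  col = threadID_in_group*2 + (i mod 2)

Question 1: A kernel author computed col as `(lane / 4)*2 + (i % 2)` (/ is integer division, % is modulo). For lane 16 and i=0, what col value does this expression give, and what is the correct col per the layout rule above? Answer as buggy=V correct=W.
`(lane / 4)*2 + (i % 2)`[16,0]->8
lane 16: g=4 (16/4), t=0 (16%4)
i=0: r=4+0=4, c=0*2+0=0
col: 8 vs 0

buggy=8 correct=0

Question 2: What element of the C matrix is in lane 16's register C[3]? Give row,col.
12,1

lane 16->16/4=4, 16 mod 4=0
i=3  r:4+8->12  c:2·0+1->1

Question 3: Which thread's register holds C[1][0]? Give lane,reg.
r=1->g=1,rb=0  c=0->t=0,b0=0
L=1*4+0=4  i=0*2+0=0

4,0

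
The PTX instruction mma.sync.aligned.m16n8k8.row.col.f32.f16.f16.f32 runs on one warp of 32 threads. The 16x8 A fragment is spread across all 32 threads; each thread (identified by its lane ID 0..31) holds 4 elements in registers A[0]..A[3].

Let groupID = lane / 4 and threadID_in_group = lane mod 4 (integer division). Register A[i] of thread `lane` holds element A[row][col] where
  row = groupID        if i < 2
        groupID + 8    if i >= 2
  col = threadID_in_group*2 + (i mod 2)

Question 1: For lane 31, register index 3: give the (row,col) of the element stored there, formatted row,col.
15,7

L=31=>grp=31>>2=7, tig=31&3=3
[3]=>row 7+8=15  col 3·2+1=7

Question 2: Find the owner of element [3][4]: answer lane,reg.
r=3->g=3,rb=0  c=4->t=2,b0=0
L=3*4+2=14  i=0*2+0=0

14,0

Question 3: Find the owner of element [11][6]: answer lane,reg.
r=11→G=3,rhi=1  c=6→T=3,p=0
L=3*4+3=15  i=1*2+0=2

15,2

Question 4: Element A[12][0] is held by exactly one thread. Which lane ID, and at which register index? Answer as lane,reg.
16,2

r=12→G=4,rhi=1  c=0→T=0,p=0
L=4*4+0=16  i=1*2+0=2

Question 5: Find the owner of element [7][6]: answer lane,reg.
31,0

r=7⇒gr=7,Rb=0  c=6⇒th=3,odd=0
L=7*4+3=31  i=0*2+0=0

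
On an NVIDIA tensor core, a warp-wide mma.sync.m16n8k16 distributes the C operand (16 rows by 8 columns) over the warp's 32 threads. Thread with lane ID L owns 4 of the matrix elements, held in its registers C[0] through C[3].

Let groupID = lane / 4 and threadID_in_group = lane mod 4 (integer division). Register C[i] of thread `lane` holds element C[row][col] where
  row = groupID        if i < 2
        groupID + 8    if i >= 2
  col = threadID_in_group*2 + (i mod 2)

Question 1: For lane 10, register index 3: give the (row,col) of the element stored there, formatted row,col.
lane 10⇒10/4=2, 10 mod 4=2
i=3  r:2+8⇒10  c:2·2+1⇒5

10,5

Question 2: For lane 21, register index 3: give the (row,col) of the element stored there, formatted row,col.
13,3

lane 21: gid=5 (21/4), tid=1 (21%4)
i=3: r=5+8=13, c=1*2+1=3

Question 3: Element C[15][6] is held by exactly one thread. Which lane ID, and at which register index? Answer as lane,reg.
r=15⇒gr=7,Rb=1  c=6⇒th=3,odd=0
L=7*4+3=31  i=1*2+0=2

31,2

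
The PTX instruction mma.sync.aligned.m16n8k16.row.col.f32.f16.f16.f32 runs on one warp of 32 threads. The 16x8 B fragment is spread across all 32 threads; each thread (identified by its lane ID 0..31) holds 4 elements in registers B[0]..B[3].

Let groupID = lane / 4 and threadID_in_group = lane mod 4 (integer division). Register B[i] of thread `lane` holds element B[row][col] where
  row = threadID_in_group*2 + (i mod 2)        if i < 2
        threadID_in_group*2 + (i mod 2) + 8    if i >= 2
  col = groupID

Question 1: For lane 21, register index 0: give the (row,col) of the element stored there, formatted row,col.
lane 21=>21/4=5, 21 mod 4=1
i=0  r:2·1+0+0=>2  c:5

2,5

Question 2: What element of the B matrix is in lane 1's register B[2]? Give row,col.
10,0

lane 1: grp=0 (1/4), tig=1 (1%4)
i=2: r=1*2+0+8=10, c=grp=0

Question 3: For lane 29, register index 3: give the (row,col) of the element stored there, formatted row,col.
11,7

lane 29: gid=7 (29/4), tid=1 (29%4)
i=3: r=1*2+1+8=11, c=gid=7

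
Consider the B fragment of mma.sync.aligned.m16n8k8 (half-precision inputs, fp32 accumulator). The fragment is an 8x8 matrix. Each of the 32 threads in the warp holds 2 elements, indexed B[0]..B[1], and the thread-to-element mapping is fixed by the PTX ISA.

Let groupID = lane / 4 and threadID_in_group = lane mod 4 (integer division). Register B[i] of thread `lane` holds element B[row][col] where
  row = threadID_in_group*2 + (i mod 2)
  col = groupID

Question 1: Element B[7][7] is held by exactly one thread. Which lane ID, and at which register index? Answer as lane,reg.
c=7→G=7  r=7→T=3,p=1
L=7*4+3=31  i=1=1

31,1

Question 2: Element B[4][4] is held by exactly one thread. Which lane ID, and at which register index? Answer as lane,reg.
18,0

c:4=>grp=4  r:4=>tig=2,lo=0
L=4*4+2=18  i=0=0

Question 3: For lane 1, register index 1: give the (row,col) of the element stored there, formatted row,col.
3,0

lane 1→1/4=0, 1 mod 4=1
i=1  r:2·1+1→3  c:0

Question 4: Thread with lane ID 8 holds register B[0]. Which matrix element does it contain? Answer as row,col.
lane 8: gid=2 (8/4), tid=0 (8%4)
i=0: r=0*2+0=0, c=gid=2

0,2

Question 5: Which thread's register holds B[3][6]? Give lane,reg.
c=6->g=6  r=3->t=1,b0=1
L=6*4+1=25  i=1=1

25,1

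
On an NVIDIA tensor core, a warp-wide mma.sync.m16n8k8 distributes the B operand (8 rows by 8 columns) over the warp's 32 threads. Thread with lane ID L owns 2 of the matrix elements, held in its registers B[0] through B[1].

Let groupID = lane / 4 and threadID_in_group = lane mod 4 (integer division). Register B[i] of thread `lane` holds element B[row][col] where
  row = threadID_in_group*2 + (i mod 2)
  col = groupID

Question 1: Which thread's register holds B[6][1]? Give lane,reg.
c:1=>grp=1  r:6=>tig=3,lo=0
L=1*4+3=7  i=0=0

7,0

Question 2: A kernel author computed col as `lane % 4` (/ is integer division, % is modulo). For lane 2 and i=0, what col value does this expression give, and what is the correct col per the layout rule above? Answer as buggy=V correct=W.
buggy=2 correct=0

`lane % 4`[2,0]->2
2: g=0,t=2
[0] (2*2+0,0) = (4,0)
col: 2 vs 0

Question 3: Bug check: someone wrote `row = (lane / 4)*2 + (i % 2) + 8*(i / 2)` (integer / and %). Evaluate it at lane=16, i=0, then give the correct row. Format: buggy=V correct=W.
`(lane / 4)*2 + (i % 2) + 8*(i / 2)`[16,0]→8
lane 16→16/4=4, 16 mod 4=0
i=0  r:2·0+0→0  c:4
row: 8 vs 0

buggy=8 correct=0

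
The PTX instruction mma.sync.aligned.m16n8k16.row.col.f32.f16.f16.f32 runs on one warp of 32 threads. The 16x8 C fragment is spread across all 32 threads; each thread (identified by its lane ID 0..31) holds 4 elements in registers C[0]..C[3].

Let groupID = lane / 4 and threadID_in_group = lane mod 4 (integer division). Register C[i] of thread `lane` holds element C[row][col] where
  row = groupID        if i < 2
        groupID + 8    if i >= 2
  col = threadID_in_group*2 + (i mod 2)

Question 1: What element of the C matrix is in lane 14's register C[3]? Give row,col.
11,5

lane 14: grp=3 (14/4), tig=2 (14%4)
i=3: r=3+8=11, c=2*2+1=5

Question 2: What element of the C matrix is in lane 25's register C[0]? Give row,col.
lane 25⇒25/4=6, 25 mod 4=1
i=0  r:6+0⇒6  c:2·1+0⇒2

6,2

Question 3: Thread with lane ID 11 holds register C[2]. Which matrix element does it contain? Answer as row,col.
10,6

L=11=>grp=11>>2=2, tig=11&3=3
[2]=>row 2+8=10  col 3·2+0=6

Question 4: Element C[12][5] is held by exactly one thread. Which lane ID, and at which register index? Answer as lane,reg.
18,3

r=12->g=4,rb=1  c=5->t=2,b0=1
L=4*4+2=18  i=1*2+1=3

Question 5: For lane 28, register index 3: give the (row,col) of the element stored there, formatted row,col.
15,1

lane 28->28/4=7, 28 mod 4=0
i=3  r:7+8->15  c:2·0+1->1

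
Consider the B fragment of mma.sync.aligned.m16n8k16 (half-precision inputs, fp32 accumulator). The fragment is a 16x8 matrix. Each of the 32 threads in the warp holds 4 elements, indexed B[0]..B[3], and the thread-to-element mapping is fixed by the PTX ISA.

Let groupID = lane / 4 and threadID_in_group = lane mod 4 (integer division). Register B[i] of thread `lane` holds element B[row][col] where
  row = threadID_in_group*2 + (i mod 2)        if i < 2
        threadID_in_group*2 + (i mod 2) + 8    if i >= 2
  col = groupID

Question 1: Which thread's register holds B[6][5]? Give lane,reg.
23,0

c=5→G=5  r=6→rhi=0,T=3,p=0
L=5*4+3=23  i=0*2+0=0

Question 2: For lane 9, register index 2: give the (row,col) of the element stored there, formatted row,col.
L=9->gid=9>>2=2, tid=9&3=1
[2]->row 1·2+0+8=10  col gid=2

10,2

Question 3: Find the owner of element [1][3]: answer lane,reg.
12,1

c=3→G=3  r=1→rhi=0,T=0,p=1
L=3*4+0=12  i=0*2+1=1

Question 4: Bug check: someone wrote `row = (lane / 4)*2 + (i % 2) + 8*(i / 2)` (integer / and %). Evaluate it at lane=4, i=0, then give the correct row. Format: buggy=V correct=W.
buggy=2 correct=0

`(lane / 4)*2 + (i % 2) + 8*(i / 2)`[4,0]->2
lane 4: gid=1 (4/4), tid=0 (4%4)
i=0: r=0*2+0+0=0, c=gid=1
row: 2 vs 0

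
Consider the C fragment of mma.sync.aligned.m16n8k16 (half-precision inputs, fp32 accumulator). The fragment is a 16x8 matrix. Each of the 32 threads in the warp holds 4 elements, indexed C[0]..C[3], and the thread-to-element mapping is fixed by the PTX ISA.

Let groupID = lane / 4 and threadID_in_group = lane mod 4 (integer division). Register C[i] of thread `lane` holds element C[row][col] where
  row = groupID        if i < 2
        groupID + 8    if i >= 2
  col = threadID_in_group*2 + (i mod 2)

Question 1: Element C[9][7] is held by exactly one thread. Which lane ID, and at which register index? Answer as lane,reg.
r=9→G=1,rhi=1  c=7→T=3,p=1
L=1*4+3=7  i=1*2+1=3

7,3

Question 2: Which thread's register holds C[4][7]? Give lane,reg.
19,1

r=4→G=4,rhi=0  c=7→T=3,p=1
L=4*4+3=19  i=0*2+1=1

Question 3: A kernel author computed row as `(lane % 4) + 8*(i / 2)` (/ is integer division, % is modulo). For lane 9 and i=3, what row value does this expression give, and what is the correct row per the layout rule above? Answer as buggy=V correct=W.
`(lane % 4) + 8*(i / 2)`[9,3]⇒9
lane 9: gr=2 (9/4), th=1 (9%4)
i=3: r=2+8=10, c=1*2+1=3
row: 9 vs 10

buggy=9 correct=10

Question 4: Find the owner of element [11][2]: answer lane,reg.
13,2

r:11=>grp=3,rB=1  c:2=>tig=1,lo=0
L=3*4+1=13  i=1*2+0=2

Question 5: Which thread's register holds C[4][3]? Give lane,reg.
17,1

r=4->g=4,rb=0  c=3->t=1,b0=1
L=4*4+1=17  i=0*2+1=1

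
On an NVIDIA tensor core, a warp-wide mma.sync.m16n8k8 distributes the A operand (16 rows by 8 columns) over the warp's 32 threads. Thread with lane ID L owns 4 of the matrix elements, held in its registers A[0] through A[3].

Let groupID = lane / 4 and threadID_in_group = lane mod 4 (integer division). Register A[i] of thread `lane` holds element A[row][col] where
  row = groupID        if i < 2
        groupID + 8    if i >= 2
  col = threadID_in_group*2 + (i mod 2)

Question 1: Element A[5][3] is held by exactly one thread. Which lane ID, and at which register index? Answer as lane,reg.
21,1

r=5⇒gr=5,Rb=0  c=3⇒th=1,odd=1
L=5*4+1=21  i=0*2+1=1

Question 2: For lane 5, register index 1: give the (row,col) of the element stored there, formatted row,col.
1,3

lane 5⇒5/4=1, 5 mod 4=1
i=1  r:1+0⇒1  c:2·1+1⇒3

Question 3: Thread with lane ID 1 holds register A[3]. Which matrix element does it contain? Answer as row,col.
8,3

lane 1⇒1/4=0, 1 mod 4=1
i=3  r:0+8⇒8  c:2·1+1⇒3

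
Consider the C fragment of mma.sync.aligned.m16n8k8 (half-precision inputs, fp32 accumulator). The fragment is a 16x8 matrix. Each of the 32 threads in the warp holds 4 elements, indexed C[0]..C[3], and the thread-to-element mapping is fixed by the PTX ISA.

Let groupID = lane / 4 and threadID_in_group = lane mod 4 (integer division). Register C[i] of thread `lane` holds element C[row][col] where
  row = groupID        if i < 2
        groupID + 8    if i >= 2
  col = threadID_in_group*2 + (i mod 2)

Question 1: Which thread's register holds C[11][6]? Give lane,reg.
r=11→G=3,rhi=1  c=6→T=3,p=0
L=3*4+3=15  i=1*2+0=2

15,2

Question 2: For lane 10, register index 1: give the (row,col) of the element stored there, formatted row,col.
2,5

10: gid=2,tid=2
[1] (2+0,2*2+1) = (2,5)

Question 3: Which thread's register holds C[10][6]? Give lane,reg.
11,2

r=10⇒gr=2,Rb=1  c=6⇒th=3,odd=0
L=2*4+3=11  i=1*2+0=2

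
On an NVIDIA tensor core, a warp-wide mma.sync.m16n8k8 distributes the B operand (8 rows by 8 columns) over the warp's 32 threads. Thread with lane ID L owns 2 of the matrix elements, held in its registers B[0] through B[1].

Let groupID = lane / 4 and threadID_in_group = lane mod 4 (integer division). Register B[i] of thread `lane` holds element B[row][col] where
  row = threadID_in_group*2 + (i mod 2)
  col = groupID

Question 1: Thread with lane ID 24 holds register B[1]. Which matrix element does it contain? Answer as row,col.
lane 24->24/4=6, 24 mod 4=0
i=1  r:2·0+1->1  c:6

1,6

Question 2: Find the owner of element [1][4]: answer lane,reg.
c=4⇒gr=4  r=1⇒th=0,odd=1
L=4*4+0=16  i=1=1

16,1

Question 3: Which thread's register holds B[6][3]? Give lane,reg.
c=3->g=3  r=6->t=3,b0=0
L=3*4+3=15  i=0=0

15,0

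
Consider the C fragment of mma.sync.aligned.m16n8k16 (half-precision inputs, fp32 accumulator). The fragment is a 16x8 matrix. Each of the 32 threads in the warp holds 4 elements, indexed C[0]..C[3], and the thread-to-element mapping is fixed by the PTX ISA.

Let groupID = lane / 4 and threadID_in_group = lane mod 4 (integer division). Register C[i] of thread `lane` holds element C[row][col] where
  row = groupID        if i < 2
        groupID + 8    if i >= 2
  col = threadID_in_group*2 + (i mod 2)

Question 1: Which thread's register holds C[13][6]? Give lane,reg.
r: 13->gid=5,r8=1  c: 6->tid=3,i&1=0
L=5*4+3=23  i=1*2+0=2

23,2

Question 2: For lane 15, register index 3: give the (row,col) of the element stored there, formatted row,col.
11,7

lane 15: G=3 (15/4), T=3 (15%4)
i=3: r=3+8=11, c=3*2+1=7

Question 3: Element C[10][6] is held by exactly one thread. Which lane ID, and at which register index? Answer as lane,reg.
r=10⇒gr=2,Rb=1  c=6⇒th=3,odd=0
L=2*4+3=11  i=1*2+0=2

11,2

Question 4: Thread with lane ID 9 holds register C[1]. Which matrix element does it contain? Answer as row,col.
2,3

9: grp=2,tig=1
[1] (2+0,1*2+1) = (2,3)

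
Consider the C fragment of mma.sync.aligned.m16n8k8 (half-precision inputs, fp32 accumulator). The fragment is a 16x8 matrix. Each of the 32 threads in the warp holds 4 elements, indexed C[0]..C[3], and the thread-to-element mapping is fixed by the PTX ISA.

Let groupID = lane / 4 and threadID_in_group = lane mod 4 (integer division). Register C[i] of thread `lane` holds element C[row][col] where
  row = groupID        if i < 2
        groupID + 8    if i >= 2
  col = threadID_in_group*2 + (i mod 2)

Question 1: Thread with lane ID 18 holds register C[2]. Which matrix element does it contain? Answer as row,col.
lane 18⇒18/4=4, 18 mod 4=2
i=2  r:4+8⇒12  c:2·2+0⇒4

12,4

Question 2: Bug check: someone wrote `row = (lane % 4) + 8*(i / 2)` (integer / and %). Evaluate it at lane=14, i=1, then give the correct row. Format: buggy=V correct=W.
buggy=2 correct=3

`(lane % 4) + 8*(i / 2)`[14,1]=>2
lane 14=>14/4=3, 14 mod 4=2
i=1  r:3+0=>3  c:2·2+1=>5
row: 2 vs 3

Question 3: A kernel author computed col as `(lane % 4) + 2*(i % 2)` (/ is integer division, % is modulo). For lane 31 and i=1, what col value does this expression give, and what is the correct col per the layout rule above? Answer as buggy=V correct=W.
buggy=5 correct=7

`(lane % 4) + 2*(i % 2)`[31,1]→5
31: G=7,T=3
[1] (7+0,3*2+1) = (7,7)
col: 5 vs 7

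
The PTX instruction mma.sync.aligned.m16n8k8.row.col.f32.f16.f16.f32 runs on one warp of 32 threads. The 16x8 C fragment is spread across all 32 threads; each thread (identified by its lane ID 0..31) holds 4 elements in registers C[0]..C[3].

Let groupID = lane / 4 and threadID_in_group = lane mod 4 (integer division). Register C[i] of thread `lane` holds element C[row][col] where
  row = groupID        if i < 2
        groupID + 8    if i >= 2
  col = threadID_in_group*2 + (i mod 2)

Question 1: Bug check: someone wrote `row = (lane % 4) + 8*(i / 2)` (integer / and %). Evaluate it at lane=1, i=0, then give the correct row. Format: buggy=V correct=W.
`(lane % 4) + 8*(i / 2)`[1,0]->1
1: gid=0,tid=1
[0] (0+0,1*2+0) = (0,2)
row: 1 vs 0

buggy=1 correct=0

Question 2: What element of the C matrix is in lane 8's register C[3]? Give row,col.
10,1

L=8⇒gr=8>>2=2, th=8&3=0
[3]⇒row 2+8=10  col 0·2+1=1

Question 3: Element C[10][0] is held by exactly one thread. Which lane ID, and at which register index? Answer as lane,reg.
8,2

r:10=>grp=2,rB=1  c:0=>tig=0,lo=0
L=2*4+0=8  i=1*2+0=2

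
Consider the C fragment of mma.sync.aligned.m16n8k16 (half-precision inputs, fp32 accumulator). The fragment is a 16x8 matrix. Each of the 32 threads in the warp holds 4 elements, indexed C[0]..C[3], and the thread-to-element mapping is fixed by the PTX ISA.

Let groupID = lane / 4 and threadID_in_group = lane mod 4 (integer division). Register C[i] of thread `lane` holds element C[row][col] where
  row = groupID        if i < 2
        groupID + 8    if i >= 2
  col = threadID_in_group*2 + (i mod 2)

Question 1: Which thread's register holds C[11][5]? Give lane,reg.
14,3

r: 11->gid=3,r8=1  c: 5->tid=2,i&1=1
L=3*4+2=14  i=1*2+1=3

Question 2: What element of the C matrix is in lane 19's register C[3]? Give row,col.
19: g=4,t=3
[3] (4+8,3*2+1) = (12,7)

12,7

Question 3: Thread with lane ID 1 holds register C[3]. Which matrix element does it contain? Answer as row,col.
lane 1→1/4=0, 1 mod 4=1
i=3  r:0+8→8  c:2·1+1→3

8,3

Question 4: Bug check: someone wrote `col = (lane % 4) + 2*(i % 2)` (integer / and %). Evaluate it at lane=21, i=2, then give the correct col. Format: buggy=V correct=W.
`(lane % 4) + 2*(i % 2)`[21,2]⇒1
L=21⇒gr=21>>2=5, th=21&3=1
[2]⇒row 5+8=13  col 1·2+0=2
col: 1 vs 2

buggy=1 correct=2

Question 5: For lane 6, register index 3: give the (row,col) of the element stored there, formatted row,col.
L=6→G=6>>2=1, T=6&3=2
[3]→row 1+8=9  col 2·2+1=5

9,5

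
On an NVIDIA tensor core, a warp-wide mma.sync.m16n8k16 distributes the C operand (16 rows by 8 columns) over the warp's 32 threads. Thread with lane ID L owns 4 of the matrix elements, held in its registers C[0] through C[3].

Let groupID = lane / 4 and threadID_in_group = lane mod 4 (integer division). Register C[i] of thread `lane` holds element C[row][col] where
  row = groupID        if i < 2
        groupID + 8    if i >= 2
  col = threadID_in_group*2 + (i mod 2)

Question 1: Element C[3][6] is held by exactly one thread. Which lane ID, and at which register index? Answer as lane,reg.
15,0

r=3→G=3,rhi=0  c=6→T=3,p=0
L=3*4+3=15  i=0*2+0=0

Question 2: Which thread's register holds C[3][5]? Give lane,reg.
14,1

r=3→G=3,rhi=0  c=5→T=2,p=1
L=3*4+2=14  i=0*2+1=1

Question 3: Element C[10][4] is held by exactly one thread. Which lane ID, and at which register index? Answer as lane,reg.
r=10→G=2,rhi=1  c=4→T=2,p=0
L=2*4+2=10  i=1*2+0=2

10,2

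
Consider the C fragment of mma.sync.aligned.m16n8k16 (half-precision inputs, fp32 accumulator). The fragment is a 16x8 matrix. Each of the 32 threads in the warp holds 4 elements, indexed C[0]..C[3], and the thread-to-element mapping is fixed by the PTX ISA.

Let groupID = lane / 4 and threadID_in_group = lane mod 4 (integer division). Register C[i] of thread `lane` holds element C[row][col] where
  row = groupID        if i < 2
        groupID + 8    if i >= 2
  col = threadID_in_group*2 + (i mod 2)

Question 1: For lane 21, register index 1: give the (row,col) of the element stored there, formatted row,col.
5,3

21: gid=5,tid=1
[1] (5+0,1*2+1) = (5,3)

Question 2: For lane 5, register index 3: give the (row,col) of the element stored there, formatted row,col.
5: G=1,T=1
[3] (1+8,1*2+1) = (9,3)

9,3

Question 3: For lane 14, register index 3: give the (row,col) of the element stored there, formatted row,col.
11,5

lane 14->14/4=3, 14 mod 4=2
i=3  r:3+8->11  c:2·2+1->5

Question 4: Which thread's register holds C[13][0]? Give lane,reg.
20,2

r=13⇒gr=5,Rb=1  c=0⇒th=0,odd=0
L=5*4+0=20  i=1*2+0=2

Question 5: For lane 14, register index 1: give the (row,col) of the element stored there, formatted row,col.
lane 14: gid=3 (14/4), tid=2 (14%4)
i=1: r=3+0=3, c=2*2+1=5

3,5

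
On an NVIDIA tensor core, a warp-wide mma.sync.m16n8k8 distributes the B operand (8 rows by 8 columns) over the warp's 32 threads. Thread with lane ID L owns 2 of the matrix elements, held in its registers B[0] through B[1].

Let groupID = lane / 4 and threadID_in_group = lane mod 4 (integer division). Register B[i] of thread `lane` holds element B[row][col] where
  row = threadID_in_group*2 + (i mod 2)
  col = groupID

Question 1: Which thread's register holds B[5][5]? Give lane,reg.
c=5→G=5  r=5→T=2,p=1
L=5*4+2=22  i=1=1

22,1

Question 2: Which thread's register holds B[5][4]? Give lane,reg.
18,1

c=4⇒gr=4  r=5⇒th=2,odd=1
L=4*4+2=18  i=1=1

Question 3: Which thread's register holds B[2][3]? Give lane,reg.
c:3=>grp=3  r:2=>tig=1,lo=0
L=3*4+1=13  i=0=0

13,0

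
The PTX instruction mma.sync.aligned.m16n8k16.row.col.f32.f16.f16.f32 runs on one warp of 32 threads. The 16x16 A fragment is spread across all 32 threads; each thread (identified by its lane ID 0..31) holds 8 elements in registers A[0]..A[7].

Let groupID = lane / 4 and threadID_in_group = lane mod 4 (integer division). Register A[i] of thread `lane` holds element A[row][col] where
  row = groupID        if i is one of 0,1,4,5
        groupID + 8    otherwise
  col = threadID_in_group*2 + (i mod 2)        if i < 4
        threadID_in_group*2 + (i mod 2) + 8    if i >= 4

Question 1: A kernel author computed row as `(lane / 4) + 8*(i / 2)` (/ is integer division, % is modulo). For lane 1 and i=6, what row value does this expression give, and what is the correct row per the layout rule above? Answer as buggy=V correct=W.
buggy=24 correct=8

`(lane / 4) + 8*(i / 2)`[1,6]->24
L=1->gid=1>>2=0, tid=1&3=1
[6]->row 0+8=8  col 1·2+0+8=10
row: 24 vs 8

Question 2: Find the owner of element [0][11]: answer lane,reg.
1,5

r: 0->gid=0,r8=0  c: 11->c8=1,tid=1,i&1=1
L=0*4+1=1  i=1*4+0*2+1=5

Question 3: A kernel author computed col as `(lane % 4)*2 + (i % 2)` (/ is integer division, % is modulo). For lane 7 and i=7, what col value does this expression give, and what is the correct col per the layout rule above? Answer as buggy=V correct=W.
`(lane % 4)*2 + (i % 2)`[7,7]→7
lane 7: G=1 (7/4), T=3 (7%4)
i=7: r=1+8=9, c=3*2+1+8=15
col: 7 vs 15

buggy=7 correct=15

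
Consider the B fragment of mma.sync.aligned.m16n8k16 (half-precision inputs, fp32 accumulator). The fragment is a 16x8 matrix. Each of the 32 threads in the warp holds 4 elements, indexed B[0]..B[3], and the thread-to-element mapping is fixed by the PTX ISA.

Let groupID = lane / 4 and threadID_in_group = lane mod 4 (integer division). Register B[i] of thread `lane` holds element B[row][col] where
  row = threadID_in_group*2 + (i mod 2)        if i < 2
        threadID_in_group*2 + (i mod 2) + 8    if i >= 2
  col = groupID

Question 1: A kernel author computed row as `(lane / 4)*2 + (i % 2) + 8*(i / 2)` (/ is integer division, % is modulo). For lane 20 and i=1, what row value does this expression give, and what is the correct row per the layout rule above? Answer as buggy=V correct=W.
buggy=11 correct=1

`(lane / 4)*2 + (i % 2) + 8*(i / 2)`[20,1]=>11
lane 20: grp=5 (20/4), tig=0 (20%4)
i=1: r=0*2+1+0=1, c=grp=5
row: 11 vs 1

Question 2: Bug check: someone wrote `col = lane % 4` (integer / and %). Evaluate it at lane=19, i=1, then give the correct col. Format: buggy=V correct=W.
buggy=3 correct=4

`lane % 4`[19,1]→3
lane 19: G=4 (19/4), T=3 (19%4)
i=1: r=3*2+1+0=7, c=G=4
col: 3 vs 4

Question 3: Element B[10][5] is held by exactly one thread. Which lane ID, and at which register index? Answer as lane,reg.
21,2

c=5->g=5  r=10->rb=1,t=1,b0=0
L=5*4+1=21  i=1*2+0=2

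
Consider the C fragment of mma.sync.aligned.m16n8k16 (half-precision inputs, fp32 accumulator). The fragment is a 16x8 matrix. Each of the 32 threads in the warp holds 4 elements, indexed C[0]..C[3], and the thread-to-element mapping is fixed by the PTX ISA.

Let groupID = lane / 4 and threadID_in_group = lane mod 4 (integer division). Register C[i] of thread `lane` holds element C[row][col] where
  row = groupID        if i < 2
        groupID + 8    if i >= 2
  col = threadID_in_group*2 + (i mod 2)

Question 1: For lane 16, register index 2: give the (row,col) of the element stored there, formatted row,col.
12,0

L=16⇒gr=16>>2=4, th=16&3=0
[2]⇒row 4+8=12  col 0·2+0=0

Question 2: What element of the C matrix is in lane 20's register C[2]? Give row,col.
lane 20: gr=5 (20/4), th=0 (20%4)
i=2: r=5+8=13, c=0*2+0=0

13,0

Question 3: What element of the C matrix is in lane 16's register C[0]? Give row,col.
4,0

lane 16: gid=4 (16/4), tid=0 (16%4)
i=0: r=4+0=4, c=0*2+0=0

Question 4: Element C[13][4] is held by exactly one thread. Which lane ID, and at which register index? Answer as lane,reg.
r=13→G=5,rhi=1  c=4→T=2,p=0
L=5*4+2=22  i=1*2+0=2

22,2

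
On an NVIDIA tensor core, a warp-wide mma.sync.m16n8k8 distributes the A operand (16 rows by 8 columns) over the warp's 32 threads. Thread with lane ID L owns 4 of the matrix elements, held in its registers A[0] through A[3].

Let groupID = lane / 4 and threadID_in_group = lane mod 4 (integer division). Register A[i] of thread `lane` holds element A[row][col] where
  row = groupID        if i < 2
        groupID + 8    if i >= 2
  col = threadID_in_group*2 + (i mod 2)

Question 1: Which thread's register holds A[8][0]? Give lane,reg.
0,2

r: 8->gid=0,r8=1  c: 0->tid=0,i&1=0
L=0*4+0=0  i=1*2+0=2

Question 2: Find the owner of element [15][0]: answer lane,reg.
r=15->g=7,rb=1  c=0->t=0,b0=0
L=7*4+0=28  i=1*2+0=2

28,2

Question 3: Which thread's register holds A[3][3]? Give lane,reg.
r: 3->gid=3,r8=0  c: 3->tid=1,i&1=1
L=3*4+1=13  i=0*2+1=1

13,1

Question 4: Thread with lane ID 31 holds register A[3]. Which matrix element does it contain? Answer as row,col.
15,7

lane 31: gid=7 (31/4), tid=3 (31%4)
i=3: r=7+8=15, c=3*2+1=7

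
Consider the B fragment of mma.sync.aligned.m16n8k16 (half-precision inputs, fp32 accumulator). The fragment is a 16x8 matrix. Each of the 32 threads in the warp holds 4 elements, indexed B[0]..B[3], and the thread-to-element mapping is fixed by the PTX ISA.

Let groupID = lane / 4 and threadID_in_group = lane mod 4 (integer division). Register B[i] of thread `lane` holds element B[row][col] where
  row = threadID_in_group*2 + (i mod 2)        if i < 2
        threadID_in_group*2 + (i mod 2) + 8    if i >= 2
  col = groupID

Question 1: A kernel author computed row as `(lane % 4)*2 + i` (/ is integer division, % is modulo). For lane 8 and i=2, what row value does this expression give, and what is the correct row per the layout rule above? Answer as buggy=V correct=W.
buggy=2 correct=8

`(lane % 4)*2 + i`[8,2]->2
lane 8: gid=2 (8/4), tid=0 (8%4)
i=2: r=0*2+0+8=8, c=gid=2
row: 2 vs 8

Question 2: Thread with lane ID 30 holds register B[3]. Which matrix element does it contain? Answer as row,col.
lane 30: g=7 (30/4), t=2 (30%4)
i=3: r=2*2+1+8=13, c=g=7

13,7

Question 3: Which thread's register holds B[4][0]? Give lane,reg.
2,0

c: 0->gid=0  r: 4->r8=0,tid=2,i&1=0
L=0*4+2=2  i=0*2+0=0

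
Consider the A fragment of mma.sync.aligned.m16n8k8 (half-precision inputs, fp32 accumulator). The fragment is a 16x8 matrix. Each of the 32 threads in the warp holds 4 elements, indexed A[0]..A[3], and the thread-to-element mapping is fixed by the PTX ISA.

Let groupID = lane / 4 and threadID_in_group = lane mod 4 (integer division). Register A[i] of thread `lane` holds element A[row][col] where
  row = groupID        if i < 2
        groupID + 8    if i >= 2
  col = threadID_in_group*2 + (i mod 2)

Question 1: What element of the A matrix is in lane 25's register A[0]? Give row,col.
6,2

lane 25: G=6 (25/4), T=1 (25%4)
i=0: r=6+0=6, c=1*2+0=2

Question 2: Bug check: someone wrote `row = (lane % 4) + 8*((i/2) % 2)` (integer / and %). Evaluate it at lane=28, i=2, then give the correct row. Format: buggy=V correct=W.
buggy=8 correct=15

`(lane % 4) + 8*((i/2) % 2)`[28,2]->8
L=28->g=28>>2=7, t=28&3=0
[2]->row 7+8=15  col 0·2+0=0
row: 8 vs 15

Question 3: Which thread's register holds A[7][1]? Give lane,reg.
r:7=>grp=7,rB=0  c:1=>tig=0,lo=1
L=7*4+0=28  i=0*2+1=1

28,1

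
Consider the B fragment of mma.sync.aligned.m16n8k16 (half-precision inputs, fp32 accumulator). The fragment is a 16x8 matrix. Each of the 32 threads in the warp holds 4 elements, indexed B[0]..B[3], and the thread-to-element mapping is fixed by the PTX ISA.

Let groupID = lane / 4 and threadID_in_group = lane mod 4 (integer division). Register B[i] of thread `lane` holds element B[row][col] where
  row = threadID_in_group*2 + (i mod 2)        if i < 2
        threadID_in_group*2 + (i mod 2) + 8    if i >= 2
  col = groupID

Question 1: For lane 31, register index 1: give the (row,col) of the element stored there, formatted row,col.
31: gr=7,th=3
[1] (3*2+1+0,7) = (7,7)

7,7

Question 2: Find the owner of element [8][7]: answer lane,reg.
28,2

c=7→G=7  r=8→rhi=1,T=0,p=0
L=7*4+0=28  i=1*2+0=2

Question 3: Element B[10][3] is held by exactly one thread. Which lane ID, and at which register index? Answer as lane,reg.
13,2

c:3=>grp=3  r:10=>rB=1,tig=1,lo=0
L=3*4+1=13  i=1*2+0=2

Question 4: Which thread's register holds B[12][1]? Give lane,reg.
c=1→G=1  r=12→rhi=1,T=2,p=0
L=1*4+2=6  i=1*2+0=2

6,2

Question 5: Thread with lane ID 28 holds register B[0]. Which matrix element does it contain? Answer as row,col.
0,7

lane 28⇒28/4=7, 28 mod 4=0
i=0  r:2·0+0+0⇒0  c:7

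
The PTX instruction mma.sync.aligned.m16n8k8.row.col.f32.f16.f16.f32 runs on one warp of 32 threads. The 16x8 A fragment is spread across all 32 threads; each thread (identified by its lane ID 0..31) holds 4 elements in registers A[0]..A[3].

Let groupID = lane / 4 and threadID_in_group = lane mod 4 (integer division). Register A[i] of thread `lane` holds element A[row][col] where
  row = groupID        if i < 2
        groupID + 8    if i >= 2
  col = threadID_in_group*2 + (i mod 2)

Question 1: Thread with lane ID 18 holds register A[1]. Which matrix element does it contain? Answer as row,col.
4,5

L=18=>grp=18>>2=4, tig=18&3=2
[1]=>row 4+0=4  col 2·2+1=5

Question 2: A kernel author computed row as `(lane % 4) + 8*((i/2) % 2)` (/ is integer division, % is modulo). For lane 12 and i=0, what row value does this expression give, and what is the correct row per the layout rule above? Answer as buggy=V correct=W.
buggy=0 correct=3

`(lane % 4) + 8*((i/2) % 2)`[12,0]⇒0
12: gr=3,th=0
[0] (3+0,0*2+0) = (3,0)
row: 0 vs 3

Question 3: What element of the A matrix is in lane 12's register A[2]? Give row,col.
lane 12: grp=3 (12/4), tig=0 (12%4)
i=2: r=3+8=11, c=0*2+0=0

11,0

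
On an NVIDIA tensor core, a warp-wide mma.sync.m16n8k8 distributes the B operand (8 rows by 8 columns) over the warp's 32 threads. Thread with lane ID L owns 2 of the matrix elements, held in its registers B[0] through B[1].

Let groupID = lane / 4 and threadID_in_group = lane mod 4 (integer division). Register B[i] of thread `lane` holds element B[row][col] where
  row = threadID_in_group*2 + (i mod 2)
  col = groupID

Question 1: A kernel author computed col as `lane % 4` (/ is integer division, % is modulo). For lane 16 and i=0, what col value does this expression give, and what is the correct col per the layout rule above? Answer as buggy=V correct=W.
`lane % 4`[16,0]=>0
lane 16: grp=4 (16/4), tig=0 (16%4)
i=0: r=0*2+0=0, c=grp=4
col: 0 vs 4

buggy=0 correct=4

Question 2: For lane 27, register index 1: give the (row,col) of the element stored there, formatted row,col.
7,6

27: gid=6,tid=3
[1] (3*2+1,6) = (7,6)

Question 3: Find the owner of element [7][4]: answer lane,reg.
c=4⇒gr=4  r=7⇒th=3,odd=1
L=4*4+3=19  i=1=1

19,1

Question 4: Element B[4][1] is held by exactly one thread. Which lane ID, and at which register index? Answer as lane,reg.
6,0

c=1→G=1  r=4→T=2,p=0
L=1*4+2=6  i=0=0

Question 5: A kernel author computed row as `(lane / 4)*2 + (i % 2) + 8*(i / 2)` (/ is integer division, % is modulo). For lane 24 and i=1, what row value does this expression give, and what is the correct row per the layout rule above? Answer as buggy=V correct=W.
`(lane / 4)*2 + (i % 2) + 8*(i / 2)`[24,1]->13
lane 24: g=6 (24/4), t=0 (24%4)
i=1: r=0*2+1=1, c=g=6
row: 13 vs 1

buggy=13 correct=1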